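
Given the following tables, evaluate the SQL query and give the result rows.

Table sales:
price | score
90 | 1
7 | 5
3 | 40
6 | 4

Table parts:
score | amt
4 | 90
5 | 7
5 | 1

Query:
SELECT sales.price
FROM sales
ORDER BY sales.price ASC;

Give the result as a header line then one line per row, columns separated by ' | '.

After SELECT (4 rows):
sales.price
90
7
3
6
After ORDER BY (4 rows):
sales.price
3
6
7
90

== RESULT ==
sales.price
3
6
7
90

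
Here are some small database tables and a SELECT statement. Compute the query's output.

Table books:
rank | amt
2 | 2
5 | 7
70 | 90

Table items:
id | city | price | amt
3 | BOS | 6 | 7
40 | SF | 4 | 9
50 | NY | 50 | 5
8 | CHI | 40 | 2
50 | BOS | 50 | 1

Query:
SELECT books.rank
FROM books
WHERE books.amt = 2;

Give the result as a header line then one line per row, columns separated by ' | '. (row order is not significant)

== RESULT ==
books.rank
2

Derivation:
After WHERE (1 rows):
books.rank | books.amt
2 | 2
After SELECT (1 rows):
books.rank
2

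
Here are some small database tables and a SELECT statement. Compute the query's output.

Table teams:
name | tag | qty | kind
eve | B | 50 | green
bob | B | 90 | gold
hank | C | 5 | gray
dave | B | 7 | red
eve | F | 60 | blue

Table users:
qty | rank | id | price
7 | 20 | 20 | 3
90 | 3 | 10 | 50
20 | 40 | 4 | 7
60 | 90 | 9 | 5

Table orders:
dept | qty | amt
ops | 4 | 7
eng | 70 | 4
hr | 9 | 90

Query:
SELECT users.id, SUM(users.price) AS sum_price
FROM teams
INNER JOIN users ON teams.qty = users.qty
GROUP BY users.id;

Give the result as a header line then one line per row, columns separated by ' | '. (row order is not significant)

== RESULT ==
users.id | sum_price
10 | 50
20 | 3
9 | 5

Derivation:
After JOIN users (3 rows):
teams.name | teams.tag | teams.qty | teams.kind | users.qty | users.rank | users.id | users.price
bob | B | 90 | gold | 90 | 3 | 10 | 50
dave | B | 7 | red | 7 | 20 | 20 | 3
eve | F | 60 | blue | 60 | 90 | 9 | 5
After GROUP BY (3 rows):
users.id | sum_price
10 | 50
20 | 3
9 | 5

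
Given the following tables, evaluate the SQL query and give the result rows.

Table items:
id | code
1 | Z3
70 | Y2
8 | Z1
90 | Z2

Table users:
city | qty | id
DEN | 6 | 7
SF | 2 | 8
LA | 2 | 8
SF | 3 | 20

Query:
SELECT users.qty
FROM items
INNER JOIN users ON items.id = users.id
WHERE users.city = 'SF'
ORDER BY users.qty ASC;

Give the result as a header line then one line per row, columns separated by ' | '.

After JOIN users (2 rows):
items.id | items.code | users.city | users.qty | users.id
8 | Z1 | SF | 2 | 8
8 | Z1 | LA | 2 | 8
After WHERE (1 rows):
items.id | items.code | users.city | users.qty | users.id
8 | Z1 | SF | 2 | 8
After SELECT (1 rows):
users.qty
2
After ORDER BY (1 rows):
users.qty
2

== RESULT ==
users.qty
2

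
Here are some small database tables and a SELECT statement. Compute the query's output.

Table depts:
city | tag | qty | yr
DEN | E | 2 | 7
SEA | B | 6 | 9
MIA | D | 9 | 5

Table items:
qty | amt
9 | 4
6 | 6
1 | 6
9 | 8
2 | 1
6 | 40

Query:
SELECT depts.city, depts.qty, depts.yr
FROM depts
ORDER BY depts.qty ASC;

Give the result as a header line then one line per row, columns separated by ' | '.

After SELECT (3 rows):
depts.city | depts.qty | depts.yr
DEN | 2 | 7
SEA | 6 | 9
MIA | 9 | 5
After ORDER BY (3 rows):
depts.city | depts.qty | depts.yr
DEN | 2 | 7
SEA | 6 | 9
MIA | 9 | 5

== RESULT ==
depts.city | depts.qty | depts.yr
DEN | 2 | 7
SEA | 6 | 9
MIA | 9 | 5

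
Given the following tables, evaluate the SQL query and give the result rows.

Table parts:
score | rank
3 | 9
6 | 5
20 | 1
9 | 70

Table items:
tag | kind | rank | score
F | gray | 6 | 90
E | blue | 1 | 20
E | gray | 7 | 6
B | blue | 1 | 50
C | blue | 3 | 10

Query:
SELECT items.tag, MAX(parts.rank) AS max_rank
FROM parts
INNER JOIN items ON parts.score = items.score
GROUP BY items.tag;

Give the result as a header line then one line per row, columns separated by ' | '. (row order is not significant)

== RESULT ==
items.tag | max_rank
E | 5

Derivation:
After JOIN items (2 rows):
parts.score | parts.rank | items.tag | items.kind | items.rank | items.score
6 | 5 | E | gray | 7 | 6
20 | 1 | E | blue | 1 | 20
After GROUP BY (1 rows):
items.tag | max_rank
E | 5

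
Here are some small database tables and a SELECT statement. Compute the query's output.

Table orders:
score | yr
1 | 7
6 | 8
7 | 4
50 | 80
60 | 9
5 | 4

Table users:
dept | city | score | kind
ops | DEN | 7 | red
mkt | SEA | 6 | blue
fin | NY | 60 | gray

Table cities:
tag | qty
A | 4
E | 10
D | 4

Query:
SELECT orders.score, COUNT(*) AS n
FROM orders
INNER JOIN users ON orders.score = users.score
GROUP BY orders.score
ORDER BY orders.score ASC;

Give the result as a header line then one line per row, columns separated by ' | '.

== RESULT ==
orders.score | n
6 | 1
7 | 1
60 | 1

Derivation:
After JOIN users (3 rows):
orders.score | orders.yr | users.dept | users.city | users.score | users.kind
6 | 8 | mkt | SEA | 6 | blue
7 | 4 | ops | DEN | 7 | red
60 | 9 | fin | NY | 60 | gray
After GROUP BY (3 rows):
orders.score | n
6 | 1
7 | 1
60 | 1
After ORDER BY (3 rows):
orders.score | n
6 | 1
7 | 1
60 | 1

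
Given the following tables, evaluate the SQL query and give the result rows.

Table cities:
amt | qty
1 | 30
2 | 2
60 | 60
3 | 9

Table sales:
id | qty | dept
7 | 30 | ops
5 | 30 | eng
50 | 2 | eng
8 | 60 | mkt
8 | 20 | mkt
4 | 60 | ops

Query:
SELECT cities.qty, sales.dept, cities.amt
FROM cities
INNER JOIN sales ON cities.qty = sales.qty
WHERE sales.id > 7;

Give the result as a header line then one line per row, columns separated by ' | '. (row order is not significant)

After JOIN sales (5 rows):
cities.amt | cities.qty | sales.id | sales.qty | sales.dept
1 | 30 | 7 | 30 | ops
1 | 30 | 5 | 30 | eng
2 | 2 | 50 | 2 | eng
60 | 60 | 8 | 60 | mkt
60 | 60 | 4 | 60 | ops
After WHERE (2 rows):
cities.amt | cities.qty | sales.id | sales.qty | sales.dept
2 | 2 | 50 | 2 | eng
60 | 60 | 8 | 60 | mkt
After SELECT (2 rows):
cities.qty | sales.dept | cities.amt
2 | eng | 2
60 | mkt | 60

== RESULT ==
cities.qty | sales.dept | cities.amt
2 | eng | 2
60 | mkt | 60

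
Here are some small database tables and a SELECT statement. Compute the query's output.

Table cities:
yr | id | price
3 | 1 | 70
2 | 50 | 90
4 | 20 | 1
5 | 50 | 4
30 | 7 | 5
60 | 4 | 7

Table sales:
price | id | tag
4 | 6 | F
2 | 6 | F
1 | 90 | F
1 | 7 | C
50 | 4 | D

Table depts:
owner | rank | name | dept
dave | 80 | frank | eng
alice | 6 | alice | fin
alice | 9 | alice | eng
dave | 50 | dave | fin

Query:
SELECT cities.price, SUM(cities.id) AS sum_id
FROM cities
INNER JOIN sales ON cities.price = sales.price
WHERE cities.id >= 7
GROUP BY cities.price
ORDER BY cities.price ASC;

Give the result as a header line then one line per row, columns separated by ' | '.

After JOIN sales (3 rows):
cities.yr | cities.id | cities.price | sales.price | sales.id | sales.tag
4 | 20 | 1 | 1 | 90 | F
4 | 20 | 1 | 1 | 7 | C
5 | 50 | 4 | 4 | 6 | F
After WHERE (3 rows):
cities.yr | cities.id | cities.price | sales.price | sales.id | sales.tag
4 | 20 | 1 | 1 | 90 | F
4 | 20 | 1 | 1 | 7 | C
5 | 50 | 4 | 4 | 6 | F
After GROUP BY (2 rows):
cities.price | sum_id
1 | 40
4 | 50
After ORDER BY (2 rows):
cities.price | sum_id
1 | 40
4 | 50

== RESULT ==
cities.price | sum_id
1 | 40
4 | 50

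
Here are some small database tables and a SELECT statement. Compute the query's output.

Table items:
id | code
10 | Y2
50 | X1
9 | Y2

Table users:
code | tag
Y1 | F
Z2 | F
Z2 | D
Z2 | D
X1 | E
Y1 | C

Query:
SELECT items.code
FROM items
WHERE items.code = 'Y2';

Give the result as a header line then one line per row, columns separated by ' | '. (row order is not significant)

== RESULT ==
items.code
Y2
Y2

Derivation:
After WHERE (2 rows):
items.id | items.code
10 | Y2
9 | Y2
After SELECT (2 rows):
items.code
Y2
Y2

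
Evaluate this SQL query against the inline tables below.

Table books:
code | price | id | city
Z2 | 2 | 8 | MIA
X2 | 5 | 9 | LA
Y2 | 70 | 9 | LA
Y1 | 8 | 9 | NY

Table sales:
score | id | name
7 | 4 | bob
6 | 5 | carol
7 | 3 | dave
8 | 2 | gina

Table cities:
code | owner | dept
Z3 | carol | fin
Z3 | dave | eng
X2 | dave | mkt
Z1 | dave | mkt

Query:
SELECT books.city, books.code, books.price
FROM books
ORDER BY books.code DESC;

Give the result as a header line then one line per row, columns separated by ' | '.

After SELECT (4 rows):
books.city | books.code | books.price
MIA | Z2 | 2
LA | X2 | 5
LA | Y2 | 70
NY | Y1 | 8
After ORDER BY (4 rows):
books.city | books.code | books.price
MIA | Z2 | 2
LA | Y2 | 70
NY | Y1 | 8
LA | X2 | 5

== RESULT ==
books.city | books.code | books.price
MIA | Z2 | 2
LA | Y2 | 70
NY | Y1 | 8
LA | X2 | 5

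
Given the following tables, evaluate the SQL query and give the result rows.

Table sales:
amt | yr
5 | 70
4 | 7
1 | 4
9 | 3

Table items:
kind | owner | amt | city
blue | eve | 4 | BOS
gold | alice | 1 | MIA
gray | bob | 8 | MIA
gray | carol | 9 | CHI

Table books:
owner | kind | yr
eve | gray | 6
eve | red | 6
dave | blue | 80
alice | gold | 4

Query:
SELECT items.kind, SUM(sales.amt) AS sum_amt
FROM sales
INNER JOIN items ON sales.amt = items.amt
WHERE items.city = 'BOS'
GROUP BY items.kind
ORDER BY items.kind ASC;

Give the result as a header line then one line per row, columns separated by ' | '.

After JOIN items (3 rows):
sales.amt | sales.yr | items.kind | items.owner | items.amt | items.city
4 | 7 | blue | eve | 4 | BOS
1 | 4 | gold | alice | 1 | MIA
9 | 3 | gray | carol | 9 | CHI
After WHERE (1 rows):
sales.amt | sales.yr | items.kind | items.owner | items.amt | items.city
4 | 7 | blue | eve | 4 | BOS
After GROUP BY (1 rows):
items.kind | sum_amt
blue | 4
After ORDER BY (1 rows):
items.kind | sum_amt
blue | 4

== RESULT ==
items.kind | sum_amt
blue | 4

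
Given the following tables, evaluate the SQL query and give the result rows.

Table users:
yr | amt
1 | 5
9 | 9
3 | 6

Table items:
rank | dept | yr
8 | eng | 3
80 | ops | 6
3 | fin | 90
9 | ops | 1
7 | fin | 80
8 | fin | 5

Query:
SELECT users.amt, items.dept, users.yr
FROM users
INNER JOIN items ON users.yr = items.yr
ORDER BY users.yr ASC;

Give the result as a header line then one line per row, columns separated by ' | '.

== RESULT ==
users.amt | items.dept | users.yr
5 | ops | 1
6 | eng | 3

Derivation:
After JOIN items (2 rows):
users.yr | users.amt | items.rank | items.dept | items.yr
1 | 5 | 9 | ops | 1
3 | 6 | 8 | eng | 3
After SELECT (2 rows):
users.amt | items.dept | users.yr
5 | ops | 1
6 | eng | 3
After ORDER BY (2 rows):
users.amt | items.dept | users.yr
5 | ops | 1
6 | eng | 3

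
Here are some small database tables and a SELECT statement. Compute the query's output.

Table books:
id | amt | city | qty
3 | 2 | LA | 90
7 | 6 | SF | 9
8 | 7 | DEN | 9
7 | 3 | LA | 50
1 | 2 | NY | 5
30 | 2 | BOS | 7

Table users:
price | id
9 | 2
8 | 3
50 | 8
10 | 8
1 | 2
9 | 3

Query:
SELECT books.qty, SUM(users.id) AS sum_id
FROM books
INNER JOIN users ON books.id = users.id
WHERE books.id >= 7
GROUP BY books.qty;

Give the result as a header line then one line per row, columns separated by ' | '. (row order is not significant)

After JOIN users (4 rows):
books.id | books.amt | books.city | books.qty | users.price | users.id
3 | 2 | LA | 90 | 8 | 3
3 | 2 | LA | 90 | 9 | 3
8 | 7 | DEN | 9 | 50 | 8
8 | 7 | DEN | 9 | 10 | 8
After WHERE (2 rows):
books.id | books.amt | books.city | books.qty | users.price | users.id
8 | 7 | DEN | 9 | 50 | 8
8 | 7 | DEN | 9 | 10 | 8
After GROUP BY (1 rows):
books.qty | sum_id
9 | 16

== RESULT ==
books.qty | sum_id
9 | 16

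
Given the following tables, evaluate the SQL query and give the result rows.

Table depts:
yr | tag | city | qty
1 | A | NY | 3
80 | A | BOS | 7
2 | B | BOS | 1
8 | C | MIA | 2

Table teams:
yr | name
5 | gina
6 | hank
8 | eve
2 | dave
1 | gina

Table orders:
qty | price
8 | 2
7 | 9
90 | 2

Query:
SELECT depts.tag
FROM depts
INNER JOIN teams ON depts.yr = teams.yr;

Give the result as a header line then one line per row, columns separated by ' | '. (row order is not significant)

== RESULT ==
depts.tag
A
B
C

Derivation:
After JOIN teams (3 rows):
depts.yr | depts.tag | depts.city | depts.qty | teams.yr | teams.name
1 | A | NY | 3 | 1 | gina
2 | B | BOS | 1 | 2 | dave
8 | C | MIA | 2 | 8 | eve
After SELECT (3 rows):
depts.tag
A
B
C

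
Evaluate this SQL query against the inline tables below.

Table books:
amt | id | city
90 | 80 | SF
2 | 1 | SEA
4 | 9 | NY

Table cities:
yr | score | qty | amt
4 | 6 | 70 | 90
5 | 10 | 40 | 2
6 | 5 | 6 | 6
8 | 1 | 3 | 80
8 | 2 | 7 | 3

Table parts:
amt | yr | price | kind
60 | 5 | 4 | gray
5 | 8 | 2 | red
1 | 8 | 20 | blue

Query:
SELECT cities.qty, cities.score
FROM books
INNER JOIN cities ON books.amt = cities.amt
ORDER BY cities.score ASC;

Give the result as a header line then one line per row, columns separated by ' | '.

== RESULT ==
cities.qty | cities.score
70 | 6
40 | 10

Derivation:
After JOIN cities (2 rows):
books.amt | books.id | books.city | cities.yr | cities.score | cities.qty | cities.amt
90 | 80 | SF | 4 | 6 | 70 | 90
2 | 1 | SEA | 5 | 10 | 40 | 2
After SELECT (2 rows):
cities.qty | cities.score
70 | 6
40 | 10
After ORDER BY (2 rows):
cities.qty | cities.score
70 | 6
40 | 10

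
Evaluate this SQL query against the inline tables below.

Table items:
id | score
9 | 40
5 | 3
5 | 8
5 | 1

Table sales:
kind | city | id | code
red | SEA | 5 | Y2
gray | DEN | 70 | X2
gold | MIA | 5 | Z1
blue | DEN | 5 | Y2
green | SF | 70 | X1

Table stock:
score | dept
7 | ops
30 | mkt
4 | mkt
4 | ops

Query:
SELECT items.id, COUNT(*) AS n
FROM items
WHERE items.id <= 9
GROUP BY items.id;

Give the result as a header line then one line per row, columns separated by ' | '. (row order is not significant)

After WHERE (4 rows):
items.id | items.score
9 | 40
5 | 3
5 | 8
5 | 1
After GROUP BY (2 rows):
items.id | n
9 | 1
5 | 3

== RESULT ==
items.id | n
9 | 1
5 | 3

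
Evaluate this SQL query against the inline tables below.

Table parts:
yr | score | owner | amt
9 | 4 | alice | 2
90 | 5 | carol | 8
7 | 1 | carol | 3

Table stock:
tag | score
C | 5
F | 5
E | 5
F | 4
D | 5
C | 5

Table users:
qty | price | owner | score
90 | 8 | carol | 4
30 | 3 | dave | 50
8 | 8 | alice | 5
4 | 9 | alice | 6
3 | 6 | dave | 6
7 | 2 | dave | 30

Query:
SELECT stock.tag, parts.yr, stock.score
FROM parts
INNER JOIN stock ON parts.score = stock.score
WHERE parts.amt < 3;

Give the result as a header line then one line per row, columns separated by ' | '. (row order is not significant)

== RESULT ==
stock.tag | parts.yr | stock.score
F | 9 | 4

Derivation:
After JOIN stock (6 rows):
parts.yr | parts.score | parts.owner | parts.amt | stock.tag | stock.score
9 | 4 | alice | 2 | F | 4
90 | 5 | carol | 8 | C | 5
90 | 5 | carol | 8 | F | 5
90 | 5 | carol | 8 | E | 5
90 | 5 | carol | 8 | D | 5
90 | 5 | carol | 8 | C | 5
After WHERE (1 rows):
parts.yr | parts.score | parts.owner | parts.amt | stock.tag | stock.score
9 | 4 | alice | 2 | F | 4
After SELECT (1 rows):
stock.tag | parts.yr | stock.score
F | 9 | 4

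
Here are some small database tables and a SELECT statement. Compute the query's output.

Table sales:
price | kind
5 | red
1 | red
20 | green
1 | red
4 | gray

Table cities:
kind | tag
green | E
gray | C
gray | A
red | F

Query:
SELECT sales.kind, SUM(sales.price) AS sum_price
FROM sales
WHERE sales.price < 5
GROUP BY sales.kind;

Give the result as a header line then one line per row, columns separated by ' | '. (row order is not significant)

After WHERE (3 rows):
sales.price | sales.kind
1 | red
1 | red
4 | gray
After GROUP BY (2 rows):
sales.kind | sum_price
red | 2
gray | 4

== RESULT ==
sales.kind | sum_price
red | 2
gray | 4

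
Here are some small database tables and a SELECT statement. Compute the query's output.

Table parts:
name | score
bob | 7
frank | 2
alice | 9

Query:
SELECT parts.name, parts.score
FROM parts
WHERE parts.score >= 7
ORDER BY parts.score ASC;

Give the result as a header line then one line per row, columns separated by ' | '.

After WHERE (2 rows):
parts.name | parts.score
bob | 7
alice | 9
After SELECT (2 rows):
parts.name | parts.score
bob | 7
alice | 9
After ORDER BY (2 rows):
parts.name | parts.score
bob | 7
alice | 9

== RESULT ==
parts.name | parts.score
bob | 7
alice | 9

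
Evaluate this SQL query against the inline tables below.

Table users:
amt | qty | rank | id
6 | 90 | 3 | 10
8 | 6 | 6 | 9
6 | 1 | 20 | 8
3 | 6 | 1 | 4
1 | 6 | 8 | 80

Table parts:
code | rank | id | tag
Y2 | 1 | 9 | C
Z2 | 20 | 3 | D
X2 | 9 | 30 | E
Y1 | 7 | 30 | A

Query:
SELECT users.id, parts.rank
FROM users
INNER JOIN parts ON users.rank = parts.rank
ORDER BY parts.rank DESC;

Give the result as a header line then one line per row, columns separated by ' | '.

== RESULT ==
users.id | parts.rank
8 | 20
4 | 1

Derivation:
After JOIN parts (2 rows):
users.amt | users.qty | users.rank | users.id | parts.code | parts.rank | parts.id | parts.tag
6 | 1 | 20 | 8 | Z2 | 20 | 3 | D
3 | 6 | 1 | 4 | Y2 | 1 | 9 | C
After SELECT (2 rows):
users.id | parts.rank
8 | 20
4 | 1
After ORDER BY (2 rows):
users.id | parts.rank
8 | 20
4 | 1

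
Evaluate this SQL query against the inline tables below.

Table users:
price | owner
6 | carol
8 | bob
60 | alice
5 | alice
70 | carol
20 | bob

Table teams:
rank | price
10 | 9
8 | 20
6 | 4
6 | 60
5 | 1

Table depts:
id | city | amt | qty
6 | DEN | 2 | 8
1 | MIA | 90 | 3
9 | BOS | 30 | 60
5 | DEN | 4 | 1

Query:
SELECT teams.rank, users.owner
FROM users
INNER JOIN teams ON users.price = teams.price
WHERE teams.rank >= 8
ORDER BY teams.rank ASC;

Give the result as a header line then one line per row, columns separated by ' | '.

After JOIN teams (2 rows):
users.price | users.owner | teams.rank | teams.price
60 | alice | 6 | 60
20 | bob | 8 | 20
After WHERE (1 rows):
users.price | users.owner | teams.rank | teams.price
20 | bob | 8 | 20
After SELECT (1 rows):
teams.rank | users.owner
8 | bob
After ORDER BY (1 rows):
teams.rank | users.owner
8 | bob

== RESULT ==
teams.rank | users.owner
8 | bob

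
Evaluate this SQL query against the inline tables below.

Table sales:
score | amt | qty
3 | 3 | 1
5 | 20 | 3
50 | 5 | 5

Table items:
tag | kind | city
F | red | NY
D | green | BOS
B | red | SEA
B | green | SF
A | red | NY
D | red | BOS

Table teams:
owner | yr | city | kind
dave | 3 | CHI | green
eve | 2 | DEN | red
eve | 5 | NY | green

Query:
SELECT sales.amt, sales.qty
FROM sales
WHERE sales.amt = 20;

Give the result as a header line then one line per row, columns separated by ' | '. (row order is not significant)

== RESULT ==
sales.amt | sales.qty
20 | 3

Derivation:
After WHERE (1 rows):
sales.score | sales.amt | sales.qty
5 | 20 | 3
After SELECT (1 rows):
sales.amt | sales.qty
20 | 3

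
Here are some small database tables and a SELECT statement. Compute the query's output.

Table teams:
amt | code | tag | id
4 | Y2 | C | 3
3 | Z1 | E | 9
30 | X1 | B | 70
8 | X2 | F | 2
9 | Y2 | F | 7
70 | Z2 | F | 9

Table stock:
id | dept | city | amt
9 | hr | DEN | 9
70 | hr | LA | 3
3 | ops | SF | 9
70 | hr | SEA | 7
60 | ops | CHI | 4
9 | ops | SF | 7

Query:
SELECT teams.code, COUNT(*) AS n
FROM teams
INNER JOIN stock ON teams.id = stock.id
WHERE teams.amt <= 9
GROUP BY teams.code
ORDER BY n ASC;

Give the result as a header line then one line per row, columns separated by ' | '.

== RESULT ==
teams.code | n
Y2 | 1
Z1 | 2

Derivation:
After JOIN stock (7 rows):
teams.amt | teams.code | teams.tag | teams.id | stock.id | stock.dept | stock.city | stock.amt
4 | Y2 | C | 3 | 3 | ops | SF | 9
3 | Z1 | E | 9 | 9 | hr | DEN | 9
3 | Z1 | E | 9 | 9 | ops | SF | 7
30 | X1 | B | 70 | 70 | hr | LA | 3
30 | X1 | B | 70 | 70 | hr | SEA | 7
70 | Z2 | F | 9 | 9 | hr | DEN | 9
70 | Z2 | F | 9 | 9 | ops | SF | 7
After WHERE (3 rows):
teams.amt | teams.code | teams.tag | teams.id | stock.id | stock.dept | stock.city | stock.amt
4 | Y2 | C | 3 | 3 | ops | SF | 9
3 | Z1 | E | 9 | 9 | hr | DEN | 9
3 | Z1 | E | 9 | 9 | ops | SF | 7
After GROUP BY (2 rows):
teams.code | n
Y2 | 1
Z1 | 2
After ORDER BY (2 rows):
teams.code | n
Y2 | 1
Z1 | 2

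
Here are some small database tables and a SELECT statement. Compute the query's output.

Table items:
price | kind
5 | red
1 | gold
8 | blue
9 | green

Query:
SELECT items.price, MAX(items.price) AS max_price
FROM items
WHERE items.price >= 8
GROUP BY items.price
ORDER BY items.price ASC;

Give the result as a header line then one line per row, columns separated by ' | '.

After WHERE (2 rows):
items.price | items.kind
8 | blue
9 | green
After GROUP BY (2 rows):
items.price | max_price
8 | 8
9 | 9
After ORDER BY (2 rows):
items.price | max_price
8 | 8
9 | 9

== RESULT ==
items.price | max_price
8 | 8
9 | 9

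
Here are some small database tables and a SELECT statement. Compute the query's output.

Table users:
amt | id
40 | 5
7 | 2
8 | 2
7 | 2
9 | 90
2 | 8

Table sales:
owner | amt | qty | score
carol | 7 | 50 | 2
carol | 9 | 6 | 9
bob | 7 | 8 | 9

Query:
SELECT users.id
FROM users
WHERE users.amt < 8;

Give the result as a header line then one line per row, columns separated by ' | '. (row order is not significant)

== RESULT ==
users.id
2
2
8

Derivation:
After WHERE (3 rows):
users.amt | users.id
7 | 2
7 | 2
2 | 8
After SELECT (3 rows):
users.id
2
2
8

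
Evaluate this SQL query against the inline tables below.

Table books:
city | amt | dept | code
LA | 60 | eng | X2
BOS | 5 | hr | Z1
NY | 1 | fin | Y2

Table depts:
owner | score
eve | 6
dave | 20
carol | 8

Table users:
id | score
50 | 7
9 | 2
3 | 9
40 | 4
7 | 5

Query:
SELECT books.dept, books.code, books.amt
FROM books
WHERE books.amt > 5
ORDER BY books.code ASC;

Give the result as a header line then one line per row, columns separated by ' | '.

After WHERE (1 rows):
books.city | books.amt | books.dept | books.code
LA | 60 | eng | X2
After SELECT (1 rows):
books.dept | books.code | books.amt
eng | X2 | 60
After ORDER BY (1 rows):
books.dept | books.code | books.amt
eng | X2 | 60

== RESULT ==
books.dept | books.code | books.amt
eng | X2 | 60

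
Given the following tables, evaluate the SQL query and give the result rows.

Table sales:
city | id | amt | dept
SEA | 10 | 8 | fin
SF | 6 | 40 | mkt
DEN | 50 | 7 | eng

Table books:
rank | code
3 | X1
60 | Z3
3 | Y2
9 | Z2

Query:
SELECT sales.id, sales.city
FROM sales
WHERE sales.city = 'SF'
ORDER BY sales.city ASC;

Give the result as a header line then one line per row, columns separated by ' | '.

== RESULT ==
sales.id | sales.city
6 | SF

Derivation:
After WHERE (1 rows):
sales.city | sales.id | sales.amt | sales.dept
SF | 6 | 40 | mkt
After SELECT (1 rows):
sales.id | sales.city
6 | SF
After ORDER BY (1 rows):
sales.id | sales.city
6 | SF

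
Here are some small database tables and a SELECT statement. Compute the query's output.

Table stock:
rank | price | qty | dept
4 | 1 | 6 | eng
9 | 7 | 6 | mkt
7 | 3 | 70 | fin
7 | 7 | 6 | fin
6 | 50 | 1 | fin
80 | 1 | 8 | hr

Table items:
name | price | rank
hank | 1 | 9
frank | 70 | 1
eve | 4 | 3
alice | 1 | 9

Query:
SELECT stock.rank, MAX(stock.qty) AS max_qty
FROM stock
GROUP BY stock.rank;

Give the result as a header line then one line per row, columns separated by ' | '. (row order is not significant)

After GROUP BY (5 rows):
stock.rank | max_qty
4 | 6
9 | 6
7 | 70
6 | 1
80 | 8

== RESULT ==
stock.rank | max_qty
4 | 6
9 | 6
7 | 70
6 | 1
80 | 8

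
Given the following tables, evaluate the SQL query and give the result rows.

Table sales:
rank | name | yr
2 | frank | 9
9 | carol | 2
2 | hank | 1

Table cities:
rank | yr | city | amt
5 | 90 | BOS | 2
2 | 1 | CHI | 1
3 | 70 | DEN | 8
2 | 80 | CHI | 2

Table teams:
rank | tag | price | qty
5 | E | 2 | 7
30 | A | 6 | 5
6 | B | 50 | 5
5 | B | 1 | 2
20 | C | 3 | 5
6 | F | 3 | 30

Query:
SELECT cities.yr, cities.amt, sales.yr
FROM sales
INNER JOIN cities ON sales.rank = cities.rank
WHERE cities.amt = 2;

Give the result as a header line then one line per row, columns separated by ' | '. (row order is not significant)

After JOIN cities (4 rows):
sales.rank | sales.name | sales.yr | cities.rank | cities.yr | cities.city | cities.amt
2 | frank | 9 | 2 | 1 | CHI | 1
2 | frank | 9 | 2 | 80 | CHI | 2
2 | hank | 1 | 2 | 1 | CHI | 1
2 | hank | 1 | 2 | 80 | CHI | 2
After WHERE (2 rows):
sales.rank | sales.name | sales.yr | cities.rank | cities.yr | cities.city | cities.amt
2 | frank | 9 | 2 | 80 | CHI | 2
2 | hank | 1 | 2 | 80 | CHI | 2
After SELECT (2 rows):
cities.yr | cities.amt | sales.yr
80 | 2 | 9
80 | 2 | 1

== RESULT ==
cities.yr | cities.amt | sales.yr
80 | 2 | 9
80 | 2 | 1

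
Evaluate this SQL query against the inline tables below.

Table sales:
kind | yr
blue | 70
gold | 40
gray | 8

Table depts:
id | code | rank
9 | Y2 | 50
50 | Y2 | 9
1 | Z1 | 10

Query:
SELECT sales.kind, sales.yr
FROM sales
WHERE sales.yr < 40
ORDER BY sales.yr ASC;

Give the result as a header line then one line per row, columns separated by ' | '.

After WHERE (1 rows):
sales.kind | sales.yr
gray | 8
After SELECT (1 rows):
sales.kind | sales.yr
gray | 8
After ORDER BY (1 rows):
sales.kind | sales.yr
gray | 8

== RESULT ==
sales.kind | sales.yr
gray | 8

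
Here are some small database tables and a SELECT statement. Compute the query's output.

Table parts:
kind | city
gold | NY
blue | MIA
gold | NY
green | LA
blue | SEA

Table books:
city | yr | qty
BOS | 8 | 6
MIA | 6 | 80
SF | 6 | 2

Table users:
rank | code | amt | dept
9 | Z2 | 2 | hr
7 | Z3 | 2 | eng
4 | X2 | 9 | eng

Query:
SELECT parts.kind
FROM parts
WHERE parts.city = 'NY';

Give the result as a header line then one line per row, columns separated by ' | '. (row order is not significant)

After WHERE (2 rows):
parts.kind | parts.city
gold | NY
gold | NY
After SELECT (2 rows):
parts.kind
gold
gold

== RESULT ==
parts.kind
gold
gold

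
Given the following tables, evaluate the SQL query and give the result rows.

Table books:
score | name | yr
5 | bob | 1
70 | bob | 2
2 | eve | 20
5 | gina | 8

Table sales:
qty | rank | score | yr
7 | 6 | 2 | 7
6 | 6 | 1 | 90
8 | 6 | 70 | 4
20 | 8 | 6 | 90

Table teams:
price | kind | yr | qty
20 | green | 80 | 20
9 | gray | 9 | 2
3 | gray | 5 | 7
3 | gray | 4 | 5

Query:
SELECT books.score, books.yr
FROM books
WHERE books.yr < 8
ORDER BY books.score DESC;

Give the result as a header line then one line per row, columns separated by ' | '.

After WHERE (2 rows):
books.score | books.name | books.yr
5 | bob | 1
70 | bob | 2
After SELECT (2 rows):
books.score | books.yr
5 | 1
70 | 2
After ORDER BY (2 rows):
books.score | books.yr
70 | 2
5 | 1

== RESULT ==
books.score | books.yr
70 | 2
5 | 1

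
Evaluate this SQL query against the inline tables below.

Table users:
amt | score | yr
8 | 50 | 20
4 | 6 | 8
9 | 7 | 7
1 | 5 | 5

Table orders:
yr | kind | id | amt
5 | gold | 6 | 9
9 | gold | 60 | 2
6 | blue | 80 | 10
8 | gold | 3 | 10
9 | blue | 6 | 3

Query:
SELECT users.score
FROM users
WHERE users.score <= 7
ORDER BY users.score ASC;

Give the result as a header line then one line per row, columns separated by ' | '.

== RESULT ==
users.score
5
6
7

Derivation:
After WHERE (3 rows):
users.amt | users.score | users.yr
4 | 6 | 8
9 | 7 | 7
1 | 5 | 5
After SELECT (3 rows):
users.score
6
7
5
After ORDER BY (3 rows):
users.score
5
6
7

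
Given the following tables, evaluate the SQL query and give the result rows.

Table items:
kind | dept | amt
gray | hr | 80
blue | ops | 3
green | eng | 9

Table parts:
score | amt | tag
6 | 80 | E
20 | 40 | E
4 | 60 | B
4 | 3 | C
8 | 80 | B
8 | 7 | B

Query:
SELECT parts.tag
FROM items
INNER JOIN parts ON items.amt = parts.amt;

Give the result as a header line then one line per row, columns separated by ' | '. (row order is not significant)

== RESULT ==
parts.tag
E
B
C

Derivation:
After JOIN parts (3 rows):
items.kind | items.dept | items.amt | parts.score | parts.amt | parts.tag
gray | hr | 80 | 6 | 80 | E
gray | hr | 80 | 8 | 80 | B
blue | ops | 3 | 4 | 3 | C
After SELECT (3 rows):
parts.tag
E
B
C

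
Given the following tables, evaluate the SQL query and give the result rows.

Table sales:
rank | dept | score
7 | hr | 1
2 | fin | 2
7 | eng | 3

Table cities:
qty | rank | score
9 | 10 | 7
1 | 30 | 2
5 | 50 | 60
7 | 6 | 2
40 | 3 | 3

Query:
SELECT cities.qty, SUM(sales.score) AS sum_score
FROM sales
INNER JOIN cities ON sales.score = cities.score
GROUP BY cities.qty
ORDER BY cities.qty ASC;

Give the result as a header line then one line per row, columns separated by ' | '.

== RESULT ==
cities.qty | sum_score
1 | 2
7 | 2
40 | 3

Derivation:
After JOIN cities (3 rows):
sales.rank | sales.dept | sales.score | cities.qty | cities.rank | cities.score
2 | fin | 2 | 1 | 30 | 2
2 | fin | 2 | 7 | 6 | 2
7 | eng | 3 | 40 | 3 | 3
After GROUP BY (3 rows):
cities.qty | sum_score
1 | 2
7 | 2
40 | 3
After ORDER BY (3 rows):
cities.qty | sum_score
1 | 2
7 | 2
40 | 3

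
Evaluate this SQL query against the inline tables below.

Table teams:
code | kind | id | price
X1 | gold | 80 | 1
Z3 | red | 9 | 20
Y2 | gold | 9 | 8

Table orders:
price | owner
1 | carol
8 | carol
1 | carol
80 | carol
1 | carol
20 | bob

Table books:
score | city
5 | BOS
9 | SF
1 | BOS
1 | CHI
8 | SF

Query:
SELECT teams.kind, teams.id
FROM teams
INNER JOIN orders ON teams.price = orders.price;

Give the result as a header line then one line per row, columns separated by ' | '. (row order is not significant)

== RESULT ==
teams.kind | teams.id
gold | 80
gold | 80
gold | 80
red | 9
gold | 9

Derivation:
After JOIN orders (5 rows):
teams.code | teams.kind | teams.id | teams.price | orders.price | orders.owner
X1 | gold | 80 | 1 | 1 | carol
X1 | gold | 80 | 1 | 1 | carol
X1 | gold | 80 | 1 | 1 | carol
Z3 | red | 9 | 20 | 20 | bob
Y2 | gold | 9 | 8 | 8 | carol
After SELECT (5 rows):
teams.kind | teams.id
gold | 80
gold | 80
gold | 80
red | 9
gold | 9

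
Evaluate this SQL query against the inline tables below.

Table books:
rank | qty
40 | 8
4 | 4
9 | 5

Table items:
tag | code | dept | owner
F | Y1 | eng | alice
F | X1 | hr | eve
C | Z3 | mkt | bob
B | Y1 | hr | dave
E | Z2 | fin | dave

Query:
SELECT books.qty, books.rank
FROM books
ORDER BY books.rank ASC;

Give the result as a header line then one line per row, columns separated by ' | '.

== RESULT ==
books.qty | books.rank
4 | 4
5 | 9
8 | 40

Derivation:
After SELECT (3 rows):
books.qty | books.rank
8 | 40
4 | 4
5 | 9
After ORDER BY (3 rows):
books.qty | books.rank
4 | 4
5 | 9
8 | 40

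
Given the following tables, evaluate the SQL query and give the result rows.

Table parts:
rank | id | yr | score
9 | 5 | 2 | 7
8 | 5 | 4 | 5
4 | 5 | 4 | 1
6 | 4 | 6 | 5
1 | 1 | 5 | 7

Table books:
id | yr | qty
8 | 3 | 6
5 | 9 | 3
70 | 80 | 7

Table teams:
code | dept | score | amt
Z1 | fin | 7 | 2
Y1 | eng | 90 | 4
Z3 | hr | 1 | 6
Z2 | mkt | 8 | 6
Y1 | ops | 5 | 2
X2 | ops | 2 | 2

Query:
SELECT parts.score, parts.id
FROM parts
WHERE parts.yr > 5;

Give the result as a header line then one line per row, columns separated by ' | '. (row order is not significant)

== RESULT ==
parts.score | parts.id
5 | 4

Derivation:
After WHERE (1 rows):
parts.rank | parts.id | parts.yr | parts.score
6 | 4 | 6 | 5
After SELECT (1 rows):
parts.score | parts.id
5 | 4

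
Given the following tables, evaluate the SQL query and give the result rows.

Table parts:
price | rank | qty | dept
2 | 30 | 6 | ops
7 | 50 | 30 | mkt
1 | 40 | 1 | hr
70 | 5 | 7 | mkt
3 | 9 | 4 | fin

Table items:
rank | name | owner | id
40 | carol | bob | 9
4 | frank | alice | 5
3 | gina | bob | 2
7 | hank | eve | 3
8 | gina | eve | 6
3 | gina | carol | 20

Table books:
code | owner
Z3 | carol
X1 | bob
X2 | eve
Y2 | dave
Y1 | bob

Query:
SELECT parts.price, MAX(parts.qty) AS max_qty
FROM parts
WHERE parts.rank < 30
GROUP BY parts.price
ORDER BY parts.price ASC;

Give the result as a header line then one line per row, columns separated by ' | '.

After WHERE (2 rows):
parts.price | parts.rank | parts.qty | parts.dept
70 | 5 | 7 | mkt
3 | 9 | 4 | fin
After GROUP BY (2 rows):
parts.price | max_qty
70 | 7
3 | 4
After ORDER BY (2 rows):
parts.price | max_qty
3 | 4
70 | 7

== RESULT ==
parts.price | max_qty
3 | 4
70 | 7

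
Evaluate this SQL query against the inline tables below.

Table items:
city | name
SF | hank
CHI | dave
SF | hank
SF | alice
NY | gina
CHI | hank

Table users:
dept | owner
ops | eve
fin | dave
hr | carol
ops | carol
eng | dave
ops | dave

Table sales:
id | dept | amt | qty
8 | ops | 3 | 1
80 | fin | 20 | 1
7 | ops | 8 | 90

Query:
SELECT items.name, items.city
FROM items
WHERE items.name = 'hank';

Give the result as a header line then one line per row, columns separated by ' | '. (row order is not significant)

After WHERE (3 rows):
items.city | items.name
SF | hank
SF | hank
CHI | hank
After SELECT (3 rows):
items.name | items.city
hank | SF
hank | SF
hank | CHI

== RESULT ==
items.name | items.city
hank | SF
hank | SF
hank | CHI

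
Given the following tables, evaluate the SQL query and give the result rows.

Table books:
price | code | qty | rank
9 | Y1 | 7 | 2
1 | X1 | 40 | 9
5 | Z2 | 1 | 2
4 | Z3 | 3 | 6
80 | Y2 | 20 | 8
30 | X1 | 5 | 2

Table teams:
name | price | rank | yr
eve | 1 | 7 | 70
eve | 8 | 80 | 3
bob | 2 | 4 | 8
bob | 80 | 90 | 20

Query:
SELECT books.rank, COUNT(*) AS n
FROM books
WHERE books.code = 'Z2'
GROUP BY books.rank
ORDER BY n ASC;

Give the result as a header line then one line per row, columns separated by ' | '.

== RESULT ==
books.rank | n
2 | 1

Derivation:
After WHERE (1 rows):
books.price | books.code | books.qty | books.rank
5 | Z2 | 1 | 2
After GROUP BY (1 rows):
books.rank | n
2 | 1
After ORDER BY (1 rows):
books.rank | n
2 | 1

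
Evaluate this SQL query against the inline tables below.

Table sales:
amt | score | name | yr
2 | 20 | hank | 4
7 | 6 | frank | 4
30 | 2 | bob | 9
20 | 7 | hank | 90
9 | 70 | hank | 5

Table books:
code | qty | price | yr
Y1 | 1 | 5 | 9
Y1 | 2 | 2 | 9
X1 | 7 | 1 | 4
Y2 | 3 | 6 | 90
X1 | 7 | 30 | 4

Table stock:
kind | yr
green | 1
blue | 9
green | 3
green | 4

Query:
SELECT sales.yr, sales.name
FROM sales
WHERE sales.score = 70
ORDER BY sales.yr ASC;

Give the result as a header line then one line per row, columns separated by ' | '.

== RESULT ==
sales.yr | sales.name
5 | hank

Derivation:
After WHERE (1 rows):
sales.amt | sales.score | sales.name | sales.yr
9 | 70 | hank | 5
After SELECT (1 rows):
sales.yr | sales.name
5 | hank
After ORDER BY (1 rows):
sales.yr | sales.name
5 | hank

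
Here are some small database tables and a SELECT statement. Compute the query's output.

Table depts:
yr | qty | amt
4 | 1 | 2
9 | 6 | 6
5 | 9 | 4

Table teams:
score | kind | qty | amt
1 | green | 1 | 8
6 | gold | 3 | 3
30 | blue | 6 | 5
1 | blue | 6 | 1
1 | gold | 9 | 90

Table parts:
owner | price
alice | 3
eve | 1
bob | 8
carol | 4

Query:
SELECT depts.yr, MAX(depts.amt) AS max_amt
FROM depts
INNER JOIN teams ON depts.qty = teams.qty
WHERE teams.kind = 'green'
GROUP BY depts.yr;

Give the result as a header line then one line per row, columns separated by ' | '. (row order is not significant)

== RESULT ==
depts.yr | max_amt
4 | 2

Derivation:
After JOIN teams (4 rows):
depts.yr | depts.qty | depts.amt | teams.score | teams.kind | teams.qty | teams.amt
4 | 1 | 2 | 1 | green | 1 | 8
9 | 6 | 6 | 30 | blue | 6 | 5
9 | 6 | 6 | 1 | blue | 6 | 1
5 | 9 | 4 | 1 | gold | 9 | 90
After WHERE (1 rows):
depts.yr | depts.qty | depts.amt | teams.score | teams.kind | teams.qty | teams.amt
4 | 1 | 2 | 1 | green | 1 | 8
After GROUP BY (1 rows):
depts.yr | max_amt
4 | 2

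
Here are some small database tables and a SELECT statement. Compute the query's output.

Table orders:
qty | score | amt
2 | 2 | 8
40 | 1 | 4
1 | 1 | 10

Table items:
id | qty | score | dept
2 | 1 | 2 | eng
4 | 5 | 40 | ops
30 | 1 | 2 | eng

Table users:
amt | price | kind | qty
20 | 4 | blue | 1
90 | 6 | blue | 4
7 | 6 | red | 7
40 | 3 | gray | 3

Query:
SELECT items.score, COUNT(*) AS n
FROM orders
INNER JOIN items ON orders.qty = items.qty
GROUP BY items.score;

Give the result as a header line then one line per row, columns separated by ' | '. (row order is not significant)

== RESULT ==
items.score | n
2 | 2

Derivation:
After JOIN items (2 rows):
orders.qty | orders.score | orders.amt | items.id | items.qty | items.score | items.dept
1 | 1 | 10 | 2 | 1 | 2 | eng
1 | 1 | 10 | 30 | 1 | 2 | eng
After GROUP BY (1 rows):
items.score | n
2 | 2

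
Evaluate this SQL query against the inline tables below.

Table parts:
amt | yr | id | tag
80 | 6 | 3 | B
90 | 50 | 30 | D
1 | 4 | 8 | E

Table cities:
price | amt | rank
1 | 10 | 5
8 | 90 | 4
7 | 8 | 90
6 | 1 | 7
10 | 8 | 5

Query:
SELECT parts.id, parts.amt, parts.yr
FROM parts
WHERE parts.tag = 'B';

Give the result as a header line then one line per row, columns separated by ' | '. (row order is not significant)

== RESULT ==
parts.id | parts.amt | parts.yr
3 | 80 | 6

Derivation:
After WHERE (1 rows):
parts.amt | parts.yr | parts.id | parts.tag
80 | 6 | 3 | B
After SELECT (1 rows):
parts.id | parts.amt | parts.yr
3 | 80 | 6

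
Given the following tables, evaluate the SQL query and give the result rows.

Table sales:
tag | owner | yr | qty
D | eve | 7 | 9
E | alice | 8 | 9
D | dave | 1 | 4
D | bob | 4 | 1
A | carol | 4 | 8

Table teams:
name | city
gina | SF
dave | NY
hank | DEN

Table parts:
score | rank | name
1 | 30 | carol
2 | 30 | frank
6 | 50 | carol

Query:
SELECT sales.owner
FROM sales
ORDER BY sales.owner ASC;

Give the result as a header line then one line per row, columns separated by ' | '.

After SELECT (5 rows):
sales.owner
eve
alice
dave
bob
carol
After ORDER BY (5 rows):
sales.owner
alice
bob
carol
dave
eve

== RESULT ==
sales.owner
alice
bob
carol
dave
eve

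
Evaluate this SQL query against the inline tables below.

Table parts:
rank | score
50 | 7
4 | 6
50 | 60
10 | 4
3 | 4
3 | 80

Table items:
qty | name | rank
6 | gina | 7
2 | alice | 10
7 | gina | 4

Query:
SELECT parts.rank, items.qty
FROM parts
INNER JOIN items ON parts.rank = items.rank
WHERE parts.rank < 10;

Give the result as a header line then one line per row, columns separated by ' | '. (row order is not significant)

== RESULT ==
parts.rank | items.qty
4 | 7

Derivation:
After JOIN items (2 rows):
parts.rank | parts.score | items.qty | items.name | items.rank
4 | 6 | 7 | gina | 4
10 | 4 | 2 | alice | 10
After WHERE (1 rows):
parts.rank | parts.score | items.qty | items.name | items.rank
4 | 6 | 7 | gina | 4
After SELECT (1 rows):
parts.rank | items.qty
4 | 7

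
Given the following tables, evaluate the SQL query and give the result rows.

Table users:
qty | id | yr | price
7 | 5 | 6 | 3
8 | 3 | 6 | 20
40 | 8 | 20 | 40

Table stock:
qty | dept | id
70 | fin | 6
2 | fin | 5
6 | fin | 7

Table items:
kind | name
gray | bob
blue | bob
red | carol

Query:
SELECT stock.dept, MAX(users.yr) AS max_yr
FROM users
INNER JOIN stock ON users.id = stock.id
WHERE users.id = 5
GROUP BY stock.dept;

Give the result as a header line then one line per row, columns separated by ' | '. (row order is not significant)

After JOIN stock (1 rows):
users.qty | users.id | users.yr | users.price | stock.qty | stock.dept | stock.id
7 | 5 | 6 | 3 | 2 | fin | 5
After WHERE (1 rows):
users.qty | users.id | users.yr | users.price | stock.qty | stock.dept | stock.id
7 | 5 | 6 | 3 | 2 | fin | 5
After GROUP BY (1 rows):
stock.dept | max_yr
fin | 6

== RESULT ==
stock.dept | max_yr
fin | 6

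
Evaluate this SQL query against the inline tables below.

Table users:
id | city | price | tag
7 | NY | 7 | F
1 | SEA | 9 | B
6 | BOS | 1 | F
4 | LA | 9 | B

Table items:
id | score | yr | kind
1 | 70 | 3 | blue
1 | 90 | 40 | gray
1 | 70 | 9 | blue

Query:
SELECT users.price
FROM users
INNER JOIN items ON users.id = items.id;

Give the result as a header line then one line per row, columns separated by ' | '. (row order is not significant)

After JOIN items (3 rows):
users.id | users.city | users.price | users.tag | items.id | items.score | items.yr | items.kind
1 | SEA | 9 | B | 1 | 70 | 3 | blue
1 | SEA | 9 | B | 1 | 90 | 40 | gray
1 | SEA | 9 | B | 1 | 70 | 9 | blue
After SELECT (3 rows):
users.price
9
9
9

== RESULT ==
users.price
9
9
9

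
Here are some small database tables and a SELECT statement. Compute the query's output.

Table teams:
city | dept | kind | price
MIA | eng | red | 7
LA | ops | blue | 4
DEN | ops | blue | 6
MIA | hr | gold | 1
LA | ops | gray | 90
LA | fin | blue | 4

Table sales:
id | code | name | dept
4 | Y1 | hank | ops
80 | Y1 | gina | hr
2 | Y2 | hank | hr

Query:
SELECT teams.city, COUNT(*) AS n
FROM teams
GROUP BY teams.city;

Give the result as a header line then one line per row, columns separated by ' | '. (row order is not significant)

== RESULT ==
teams.city | n
MIA | 2
LA | 3
DEN | 1

Derivation:
After GROUP BY (3 rows):
teams.city | n
MIA | 2
LA | 3
DEN | 1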